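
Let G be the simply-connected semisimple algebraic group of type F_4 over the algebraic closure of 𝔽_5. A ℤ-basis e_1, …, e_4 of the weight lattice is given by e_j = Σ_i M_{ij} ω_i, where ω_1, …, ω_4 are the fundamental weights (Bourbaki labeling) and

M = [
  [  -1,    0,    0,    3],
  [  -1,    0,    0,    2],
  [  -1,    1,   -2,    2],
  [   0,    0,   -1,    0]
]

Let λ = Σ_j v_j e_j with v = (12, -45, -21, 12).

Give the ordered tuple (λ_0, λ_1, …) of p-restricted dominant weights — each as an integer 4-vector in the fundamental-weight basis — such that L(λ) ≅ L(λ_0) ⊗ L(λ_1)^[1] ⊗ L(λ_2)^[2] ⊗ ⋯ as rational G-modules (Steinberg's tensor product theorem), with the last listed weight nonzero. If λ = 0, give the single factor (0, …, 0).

ω-coordinates c = M·v, v = (12, -45, -21, 12):
  c_1 = (-1)·(12) + (0)·(-45) + (0)·(-21) + 3·12 = 24
  c_2 = (-1)·(12) + (0)·(-45) + (0)·(-21) + 2·12 = 12
  c_3 = (-1)·(12) + (1)·(-45) + (-2)·(-21) + 2·12 = 9
  c_4 = 0·12 + (0)·(-45) + (-1)·(-21) + 0·12 = 21
Expand coordinatewise in base 5:
  c_1 = 24 = 4·5^0 + 4·5^1
  c_2 = 12 = 2·5^0 + 2·5^1
  c_3 = 9 = 4·5^0 + 1·5^1
  c_4 = 21 = 1·5^0 + 4·5^1
p-restricted factor λ_0 = (4, 2, 4, 1)
p-restricted factor λ_1 = (4, 2, 1, 4)

((4, 2, 4, 1), (4, 2, 1, 4))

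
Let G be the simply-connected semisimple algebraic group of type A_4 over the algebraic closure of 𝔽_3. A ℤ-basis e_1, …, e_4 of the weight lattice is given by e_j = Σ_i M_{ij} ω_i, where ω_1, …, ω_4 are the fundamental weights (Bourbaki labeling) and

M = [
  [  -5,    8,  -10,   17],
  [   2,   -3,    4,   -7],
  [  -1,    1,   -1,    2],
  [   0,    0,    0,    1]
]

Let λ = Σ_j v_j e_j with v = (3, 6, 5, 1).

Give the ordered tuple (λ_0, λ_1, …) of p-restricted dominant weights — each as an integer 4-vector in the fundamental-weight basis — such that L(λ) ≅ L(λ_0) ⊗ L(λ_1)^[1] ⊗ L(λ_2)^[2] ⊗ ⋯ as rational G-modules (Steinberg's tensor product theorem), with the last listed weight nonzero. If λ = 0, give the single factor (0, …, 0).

((0, 1, 0, 1),)

Converting to the ω-basis (c_i = row i of M dotted with v = (3, 6, 5, 1)):
  c_1 = (-5)·(3) + 8·6 + (-10)·(5) + 17·1 = 0
  c_2 = 2·3 + (-3)·(6) + 4·5 + (-7)·(1) = 1
  c_3 = (-1)·(3) + 1·6 + (-1)·(5) + 2·1 = 0
  c_4 = 0·3 + 0·6 + 0·5 + 1·1 = 1
p = 3; digits c_i = Σ_j d_{ij}·3^j, 0 ≤ d_{ij} < 3:
  c_1 = 0
  c_2 = 1 = 1·3^0
  c_3 = 0
  c_4 = 1 = 1·3^0
λ_0 = (0, 1, 0, 1)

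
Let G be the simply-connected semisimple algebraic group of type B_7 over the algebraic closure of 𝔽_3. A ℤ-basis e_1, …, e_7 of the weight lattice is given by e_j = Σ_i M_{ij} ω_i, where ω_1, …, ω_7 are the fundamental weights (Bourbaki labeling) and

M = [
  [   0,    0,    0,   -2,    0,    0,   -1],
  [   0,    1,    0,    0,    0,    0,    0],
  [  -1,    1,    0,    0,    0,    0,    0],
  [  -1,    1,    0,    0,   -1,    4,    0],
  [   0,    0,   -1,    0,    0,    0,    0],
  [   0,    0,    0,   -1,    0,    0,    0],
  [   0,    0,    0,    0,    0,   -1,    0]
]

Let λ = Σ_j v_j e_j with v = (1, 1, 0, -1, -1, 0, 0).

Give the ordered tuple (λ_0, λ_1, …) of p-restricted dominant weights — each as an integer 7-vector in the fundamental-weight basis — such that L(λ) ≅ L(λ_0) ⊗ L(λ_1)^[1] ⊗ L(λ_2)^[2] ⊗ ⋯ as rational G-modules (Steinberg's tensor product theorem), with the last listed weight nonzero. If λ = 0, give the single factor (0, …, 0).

ω-coordinates c = M·v, v = (1, 1, 0, -1, -1, 0, 0):
  c_1 = 0·1 + 0·1 + 0·0 + (-2)·(-1) + (0)·(-1) + 0·0 + (-1)·(0) = 2
  c_2 = 0·1 + 1·1 + 0·0 + (0)·(-1) + (0)·(-1) + 0·0 + 0·0 = 1
  c_3 = (-1)·(1) + 1·1 + 0·0 + (0)·(-1) + (0)·(-1) + 0·0 + 0·0 = 0
  c_4 = (-1)·(1) + 1·1 + 0·0 + (0)·(-1) + (-1)·(-1) + 4·0 + 0·0 = 1
  c_5 = 0·1 + 0·1 + (-1)·(0) + (0)·(-1) + (0)·(-1) + 0·0 + 0·0 = 0
  c_6 = 0·1 + 0·1 + 0·0 + (-1)·(-1) + (0)·(-1) + 0·0 + 0·0 = 1
  c_7 = 0·1 + 0·1 + 0·0 + (0)·(-1) + (0)·(-1) + (-1)·(0) + 0·0 = 0
Expand coordinatewise in base 3:
  c_1 = 2 = 2·3^0
  c_2 = 1 = 1·3^0
  c_3 = 0
  c_4 = 1 = 1·3^0
  c_5 = 0
  c_6 = 1 = 1·3^0
  c_7 = 0
Factor λ_0 = (2, 1, 0, 1, 0, 1, 0)

((2, 1, 0, 1, 0, 1, 0),)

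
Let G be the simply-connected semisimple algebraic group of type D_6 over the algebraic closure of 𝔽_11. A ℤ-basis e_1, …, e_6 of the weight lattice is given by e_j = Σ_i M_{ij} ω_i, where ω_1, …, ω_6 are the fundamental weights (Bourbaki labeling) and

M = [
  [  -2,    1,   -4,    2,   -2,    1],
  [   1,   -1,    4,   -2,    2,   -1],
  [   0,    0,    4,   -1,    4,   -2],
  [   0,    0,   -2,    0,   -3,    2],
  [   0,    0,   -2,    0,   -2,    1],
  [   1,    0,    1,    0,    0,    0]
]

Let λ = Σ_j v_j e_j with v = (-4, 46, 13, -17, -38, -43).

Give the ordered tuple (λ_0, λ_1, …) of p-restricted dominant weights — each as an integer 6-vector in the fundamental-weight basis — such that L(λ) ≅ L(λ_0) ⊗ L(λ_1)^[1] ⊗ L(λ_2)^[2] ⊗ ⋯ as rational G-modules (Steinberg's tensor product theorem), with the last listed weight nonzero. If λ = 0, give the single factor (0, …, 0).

In the fundamental-weight basis, λ has coordinates c = M·v (v = (-4, 46, 13, -17, -38, -43)):
  c_1 = -2*-4 + 1*46 + -4*13 + 2*-17 + -2*-38 + 1*-43 = 1
  c_2 = 1*-4 + -1*46 + 4*13 + -2*-17 + 2*-38 + -1*-43 = 3
  c_3 = 0*-4 + 0*46 + 4*13 + -1*-17 + 4*-38 + -2*-43 = 3
  c_4 = 0*-4 + 0*46 + -2*13 + 0*-17 + -3*-38 + 2*-43 = 2
  c_5 = 0*-4 + 0*46 + -2*13 + 0*-17 + -2*-38 + 1*-43 = 7
  c_6 = 1*-4 + 0*46 + 1*13 + 0*-17 + 0*-38 + 0*-43 = 9
Base-11 expansion of each c_i:
  c_1 = 1 = 1·11^0
  c_2 = 3 = 3·11^0
  c_3 = 3 = 3·11^0
  c_4 = 2 = 2·11^0
  c_5 = 7 = 7·11^0
  c_6 = 9 = 9·11^0
Factor λ_0 = (1, 3, 3, 2, 7, 9)

((1, 3, 3, 2, 7, 9),)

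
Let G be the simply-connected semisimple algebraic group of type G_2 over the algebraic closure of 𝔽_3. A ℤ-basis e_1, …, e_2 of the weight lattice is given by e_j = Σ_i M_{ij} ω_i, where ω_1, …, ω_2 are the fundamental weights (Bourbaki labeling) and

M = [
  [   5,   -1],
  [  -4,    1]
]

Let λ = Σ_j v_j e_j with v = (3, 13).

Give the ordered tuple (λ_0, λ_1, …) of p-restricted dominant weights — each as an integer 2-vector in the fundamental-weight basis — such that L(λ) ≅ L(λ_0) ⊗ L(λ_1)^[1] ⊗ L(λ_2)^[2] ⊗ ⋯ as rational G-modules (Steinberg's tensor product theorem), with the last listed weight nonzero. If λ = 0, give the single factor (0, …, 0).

Compute c_i = Σ_j M_{ij} v_j with v = (3, 13):
  c_1 = (5)·(3) + (-1)·(13) = 2
  c_2 = (-4)·(3) + (1)·(13) = 1
Writing each c_i in base p = 3:
  c_1 = 2 = 2·3^0
  c_2 = 1 = 1·3^0
p-restricted factor λ_0 = (2, 1)

((2, 1),)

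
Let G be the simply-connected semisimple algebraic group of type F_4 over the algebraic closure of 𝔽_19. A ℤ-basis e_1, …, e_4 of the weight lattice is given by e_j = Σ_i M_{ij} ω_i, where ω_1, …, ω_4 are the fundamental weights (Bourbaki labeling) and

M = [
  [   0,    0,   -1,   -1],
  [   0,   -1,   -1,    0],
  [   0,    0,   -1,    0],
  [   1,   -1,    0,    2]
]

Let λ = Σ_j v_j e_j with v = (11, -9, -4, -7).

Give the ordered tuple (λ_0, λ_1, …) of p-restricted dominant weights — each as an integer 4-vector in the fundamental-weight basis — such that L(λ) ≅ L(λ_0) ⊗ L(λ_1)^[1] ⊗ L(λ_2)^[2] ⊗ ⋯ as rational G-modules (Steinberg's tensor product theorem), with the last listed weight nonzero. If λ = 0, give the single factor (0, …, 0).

((11, 13, 4, 6),)

In the fundamental-weight basis, λ has coordinates c = M·v (v = (11, -9, -4, -7)):
  c_1 = (0)·(11) + (0)·(-9) + (-1)·(-4) + (-1)·(-7) = 11
  c_2 = (0)·(11) + (-1)·(-9) + (-1)·(-4) + (0)·(-7) = 13
  c_3 = (0)·(11) + (0)·(-9) + (-1)·(-4) + (0)·(-7) = 4
  c_4 = (1)·(11) + (-1)·(-9) + (0)·(-4) + (2)·(-7) = 6
p = 19; digits c_i = Σ_j d_{ij}·19^j, 0 ≤ d_{ij} < 19:
  c_1 = 11 = 11·19^0
  c_2 = 13 = 13·19^0
  c_3 = 4 = 4·19^0
  c_4 = 6 = 6·19^0
p-restricted factor λ_0 = (11, 13, 4, 6)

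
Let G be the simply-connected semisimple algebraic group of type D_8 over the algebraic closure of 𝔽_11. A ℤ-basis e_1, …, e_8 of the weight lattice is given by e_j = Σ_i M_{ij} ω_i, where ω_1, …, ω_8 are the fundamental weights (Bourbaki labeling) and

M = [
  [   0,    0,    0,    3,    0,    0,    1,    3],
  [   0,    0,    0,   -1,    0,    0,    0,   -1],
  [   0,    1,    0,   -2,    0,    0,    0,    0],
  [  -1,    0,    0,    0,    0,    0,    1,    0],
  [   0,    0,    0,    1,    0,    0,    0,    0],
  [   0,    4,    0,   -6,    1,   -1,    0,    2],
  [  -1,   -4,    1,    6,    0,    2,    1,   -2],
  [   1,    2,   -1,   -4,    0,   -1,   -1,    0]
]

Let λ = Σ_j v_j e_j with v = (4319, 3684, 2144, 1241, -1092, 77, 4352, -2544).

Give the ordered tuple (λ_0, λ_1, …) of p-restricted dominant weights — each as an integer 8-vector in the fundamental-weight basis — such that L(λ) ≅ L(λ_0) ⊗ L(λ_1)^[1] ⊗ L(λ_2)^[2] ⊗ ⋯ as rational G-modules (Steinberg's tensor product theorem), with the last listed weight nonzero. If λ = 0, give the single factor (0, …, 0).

((3, 5, 3, 0, 9, 10, 8, 7), (7, 8, 10, 3, 2, 5, 0, 2), (3, 10, 9, 0, 10, 8, 1, 1))

Change of basis e → ω: c = M·v where v = (4319, 3684, 2144, 1241, -1092, 77, 4352, -2544):
  c_1 = 0*4319 + 0*3684 + 0*2144 + 3*1241 + 0*-1092 + 0*77 + 1*4352 + 3*-2544 = 443
  c_2 = 0*4319 + 0*3684 + 0*2144 + -1*1241 + 0*-1092 + 0*77 + 0*4352 + -1*-2544 = 1303
  c_3 = 0*4319 + 1*3684 + 0*2144 + -2*1241 + 0*-1092 + 0*77 + 0*4352 + 0*-2544 = 1202
  c_4 = -1*4319 + 0*3684 + 0*2144 + 0*1241 + 0*-1092 + 0*77 + 1*4352 + 0*-2544 = 33
  c_5 = 0*4319 + 0*3684 + 0*2144 + 1*1241 + 0*-1092 + 0*77 + 0*4352 + 0*-2544 = 1241
  c_6 = 0*4319 + 4*3684 + 0*2144 + -6*1241 + 1*-1092 + -1*77 + 0*4352 + 2*-2544 = 1033
  c_7 = -1*4319 + -4*3684 + 1*2144 + 6*1241 + 0*-1092 + 2*77 + 1*4352 + -2*-2544 = 129
  c_8 = 1*4319 + 2*3684 + -1*2144 + -4*1241 + 0*-1092 + -1*77 + -1*4352 + 0*-2544 = 150
Writing each c_i in base p = 11:
  c_1 = 443 = 3·11^0 + 7·11^1 + 3·11^2
  c_2 = 1303 = 5·11^0 + 8·11^1 + 10·11^2
  c_3 = 1202 = 3·11^0 + 10·11^1 + 9·11^2
  c_4 = 33 = 0·11^0 + 3·11^1
  c_5 = 1241 = 9·11^0 + 2·11^1 + 10·11^2
  c_6 = 1033 = 10·11^0 + 5·11^1 + 8·11^2
  c_7 = 129 = 8·11^0 + 0·11^1 + 1·11^2
  c_8 = 150 = 7·11^0 + 2·11^1 + 1·11^2
λ_0 = (3, 5, 3, 0, 9, 10, 8, 7)
λ_1 = (7, 8, 10, 3, 2, 5, 0, 2)
λ_2 = (3, 10, 9, 0, 10, 8, 1, 1)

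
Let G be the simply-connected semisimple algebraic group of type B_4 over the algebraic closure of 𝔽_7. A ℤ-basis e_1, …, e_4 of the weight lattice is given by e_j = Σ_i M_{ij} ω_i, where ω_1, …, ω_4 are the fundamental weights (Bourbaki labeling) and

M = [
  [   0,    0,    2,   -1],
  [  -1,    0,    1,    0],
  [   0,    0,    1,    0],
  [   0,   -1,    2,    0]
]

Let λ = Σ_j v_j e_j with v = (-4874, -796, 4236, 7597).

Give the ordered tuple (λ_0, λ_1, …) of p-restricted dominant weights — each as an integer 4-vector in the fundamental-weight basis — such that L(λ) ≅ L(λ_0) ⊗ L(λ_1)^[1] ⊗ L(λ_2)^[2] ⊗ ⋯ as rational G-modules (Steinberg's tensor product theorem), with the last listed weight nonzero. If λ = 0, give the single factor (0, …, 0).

Change of basis e → ω: c = M·v where v = (-4874, -796, 4236, 7597):
  c_1 = (0)·(-4874) + (0)·(-796) + 2·4236 + (-1)·(7597) = 875
  c_2 = (-1)·(-4874) + (0)·(-796) + 1·4236 + 0·7597 = 9110
  c_3 = (0)·(-4874) + (0)·(-796) + 1·4236 + 0·7597 = 4236
  c_4 = (0)·(-4874) + (-1)·(-796) + 2·4236 + 0·7597 = 9268
Base-7 expansion of each c_i:
  c_1 = 875 = 0·7^0 + 6·7^1 + 3·7^2 + 2·7^3
  c_2 = 9110 = 3·7^0 + 6·7^1 + 3·7^2 + 5·7^3 + 3·7^4
  c_3 = 4236 = 1·7^0 + 3·7^1 + 2·7^2 + 5·7^3 + 1·7^4
  c_4 = 9268 = 0·7^0 + 1·7^1 + 0·7^2 + 6·7^3 + 3·7^4
p-restricted factor λ_0 = (0, 3, 1, 0)
p-restricted factor λ_1 = (6, 6, 3, 1)
p-restricted factor λ_2 = (3, 3, 2, 0)
p-restricted factor λ_3 = (2, 5, 5, 6)
p-restricted factor λ_4 = (0, 3, 1, 3)

((0, 3, 1, 0), (6, 6, 3, 1), (3, 3, 2, 0), (2, 5, 5, 6), (0, 3, 1, 3))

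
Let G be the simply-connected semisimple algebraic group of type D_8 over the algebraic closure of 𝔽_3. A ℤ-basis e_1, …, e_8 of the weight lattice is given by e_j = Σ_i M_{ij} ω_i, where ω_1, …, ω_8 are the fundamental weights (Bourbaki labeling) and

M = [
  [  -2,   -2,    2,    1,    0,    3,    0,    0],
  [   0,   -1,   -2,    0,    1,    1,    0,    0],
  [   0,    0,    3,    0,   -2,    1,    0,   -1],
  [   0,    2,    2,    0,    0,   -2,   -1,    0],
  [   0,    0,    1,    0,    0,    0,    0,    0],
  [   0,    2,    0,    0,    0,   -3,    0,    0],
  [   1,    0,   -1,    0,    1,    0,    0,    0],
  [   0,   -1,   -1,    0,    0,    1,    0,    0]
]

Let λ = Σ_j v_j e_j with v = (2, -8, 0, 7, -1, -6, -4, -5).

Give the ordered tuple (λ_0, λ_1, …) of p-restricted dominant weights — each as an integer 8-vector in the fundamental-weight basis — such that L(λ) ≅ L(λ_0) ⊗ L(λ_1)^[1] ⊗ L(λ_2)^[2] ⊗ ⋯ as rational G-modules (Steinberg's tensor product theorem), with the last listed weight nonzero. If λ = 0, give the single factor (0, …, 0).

Change of basis e → ω: c = M·v where v = (2, -8, 0, 7, -1, -6, -4, -5):
  c_1 = -2*2 + -2*-8 + 2*0 + 1*7 + 0*-1 + 3*-6 + 0*-4 + 0*-5 = 1
  c_2 = 0*2 + -1*-8 + -2*0 + 0*7 + 1*-1 + 1*-6 + 0*-4 + 0*-5 = 1
  c_3 = 0*2 + 0*-8 + 3*0 + 0*7 + -2*-1 + 1*-6 + 0*-4 + -1*-5 = 1
  c_4 = 0*2 + 2*-8 + 2*0 + 0*7 + 0*-1 + -2*-6 + -1*-4 + 0*-5 = 0
  c_5 = 0*2 + 0*-8 + 1*0 + 0*7 + 0*-1 + 0*-6 + 0*-4 + 0*-5 = 0
  c_6 = 0*2 + 2*-8 + 0*0 + 0*7 + 0*-1 + -3*-6 + 0*-4 + 0*-5 = 2
  c_7 = 1*2 + 0*-8 + -1*0 + 0*7 + 1*-1 + 0*-6 + 0*-4 + 0*-5 = 1
  c_8 = 0*2 + -1*-8 + -1*0 + 0*7 + 0*-1 + 1*-6 + 0*-4 + 0*-5 = 2
p = 3; digits c_i = Σ_j d_{ij}·3^j, 0 ≤ d_{ij} < 3:
  c_1 = 1 = 1·3^0
  c_2 = 1 = 1·3^0
  c_3 = 1 = 1·3^0
  c_4 = 0
  c_5 = 0
  c_6 = 2 = 2·3^0
  c_7 = 1 = 1·3^0
  c_8 = 2 = 2·3^0
p-restricted factor λ_0 = (1, 1, 1, 0, 0, 2, 1, 2)

((1, 1, 1, 0, 0, 2, 1, 2),)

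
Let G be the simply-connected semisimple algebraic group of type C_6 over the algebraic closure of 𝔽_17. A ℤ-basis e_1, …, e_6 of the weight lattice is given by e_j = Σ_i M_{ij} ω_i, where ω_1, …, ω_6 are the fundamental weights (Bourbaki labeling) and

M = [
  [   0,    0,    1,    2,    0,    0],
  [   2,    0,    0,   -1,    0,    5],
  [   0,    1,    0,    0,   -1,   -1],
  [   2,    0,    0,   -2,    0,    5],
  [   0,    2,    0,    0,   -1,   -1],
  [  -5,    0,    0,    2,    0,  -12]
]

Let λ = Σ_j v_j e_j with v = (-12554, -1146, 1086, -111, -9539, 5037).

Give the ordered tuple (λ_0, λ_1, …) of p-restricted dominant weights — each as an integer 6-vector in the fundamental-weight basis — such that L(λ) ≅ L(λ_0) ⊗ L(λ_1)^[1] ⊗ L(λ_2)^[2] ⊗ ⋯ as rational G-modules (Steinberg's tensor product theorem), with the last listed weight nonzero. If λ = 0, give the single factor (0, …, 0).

Change of basis e → ω: c = M·v where v = (-12554, -1146, 1086, -111, -9539, 5037):
  c_1 = (0)·(-12554) + (0)·(-1146) + 1·1086 + (2)·(-111) + (0)·(-9539) + 0·5037 = 864
  c_2 = (2)·(-12554) + (0)·(-1146) + 0·1086 + (-1)·(-111) + (0)·(-9539) + 5·5037 = 188
  c_3 = (0)·(-12554) + (1)·(-1146) + 0·1086 + (0)·(-111) + (-1)·(-9539) + (-1)·(5037) = 3356
  c_4 = (2)·(-12554) + (0)·(-1146) + 0·1086 + (-2)·(-111) + (0)·(-9539) + 5·5037 = 299
  c_5 = (0)·(-12554) + (2)·(-1146) + 0·1086 + (0)·(-111) + (-1)·(-9539) + (-1)·(5037) = 2210
  c_6 = (-5)·(-12554) + (0)·(-1146) + 0·1086 + (2)·(-111) + (0)·(-9539) + (-12)·(5037) = 2104
Expand coordinatewise in base 17:
  c_1 = 864 = 14·17^0 + 16·17^1 + 2·17^2
  c_2 = 188 = 1·17^0 + 11·17^1
  c_3 = 3356 = 7·17^0 + 10·17^1 + 11·17^2
  c_4 = 299 = 10·17^0 + 0·17^1 + 1·17^2
  c_5 = 2210 = 0·17^0 + 11·17^1 + 7·17^2
  c_6 = 2104 = 13·17^0 + 4·17^1 + 7·17^2
p-restricted factor λ_0 = (14, 1, 7, 10, 0, 13)
p-restricted factor λ_1 = (16, 11, 10, 0, 11, 4)
p-restricted factor λ_2 = (2, 0, 11, 1, 7, 7)

((14, 1, 7, 10, 0, 13), (16, 11, 10, 0, 11, 4), (2, 0, 11, 1, 7, 7))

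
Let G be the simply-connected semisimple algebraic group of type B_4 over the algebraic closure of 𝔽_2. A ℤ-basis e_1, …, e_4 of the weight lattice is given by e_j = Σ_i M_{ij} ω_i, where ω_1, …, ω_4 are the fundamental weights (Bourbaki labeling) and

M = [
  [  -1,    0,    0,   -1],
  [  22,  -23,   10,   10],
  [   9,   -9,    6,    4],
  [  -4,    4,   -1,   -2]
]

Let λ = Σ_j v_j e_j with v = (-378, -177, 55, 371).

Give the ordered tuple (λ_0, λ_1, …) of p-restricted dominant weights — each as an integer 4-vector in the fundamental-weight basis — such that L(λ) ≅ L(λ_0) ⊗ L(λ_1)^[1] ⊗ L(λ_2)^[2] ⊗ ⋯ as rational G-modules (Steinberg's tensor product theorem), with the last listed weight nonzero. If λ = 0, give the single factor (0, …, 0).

((1, 1, 1, 1), (1, 1, 0, 1), (1, 1, 1, 1), (0, 1, 0, 0))

Converting to the ω-basis (c_i = row i of M dotted with v = (-378, -177, 55, 371)):
  c_1 = -1*-378 + 0*-177 + 0*55 + -1*371 = 7
  c_2 = 22*-378 + -23*-177 + 10*55 + 10*371 = 15
  c_3 = 9*-378 + -9*-177 + 6*55 + 4*371 = 5
  c_4 = -4*-378 + 4*-177 + -1*55 + -2*371 = 7
Base-2 expansion of each c_i:
  c_1 = 7 = 1·2^0 + 1·2^1 + 1·2^2
  c_2 = 15 = 1·2^0 + 1·2^1 + 1·2^2 + 1·2^3
  c_3 = 5 = 1·2^0 + 0·2^1 + 1·2^2
  c_4 = 7 = 1·2^0 + 1·2^1 + 1·2^2
p-restricted factor λ_0 = (1, 1, 1, 1)
p-restricted factor λ_1 = (1, 1, 0, 1)
p-restricted factor λ_2 = (1, 1, 1, 1)
p-restricted factor λ_3 = (0, 1, 0, 0)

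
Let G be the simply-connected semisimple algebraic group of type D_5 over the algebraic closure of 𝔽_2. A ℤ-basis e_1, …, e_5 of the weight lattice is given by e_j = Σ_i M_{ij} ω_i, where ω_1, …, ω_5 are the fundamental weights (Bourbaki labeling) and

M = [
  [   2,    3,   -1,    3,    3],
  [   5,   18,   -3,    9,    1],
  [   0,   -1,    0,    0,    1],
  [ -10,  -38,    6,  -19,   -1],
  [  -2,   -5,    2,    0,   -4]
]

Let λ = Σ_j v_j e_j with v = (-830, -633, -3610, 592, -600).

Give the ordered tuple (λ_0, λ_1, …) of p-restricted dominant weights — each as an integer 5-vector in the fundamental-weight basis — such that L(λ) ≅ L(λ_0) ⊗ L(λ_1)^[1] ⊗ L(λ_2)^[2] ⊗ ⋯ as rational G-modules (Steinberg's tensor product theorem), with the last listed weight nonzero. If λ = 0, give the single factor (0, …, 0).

((1, 0, 1, 0, 1), (1, 1, 0, 1, 0), (0, 1, 0, 1, 1), (1, 1, 0, 1, 0), (1, 0, 0, 0, 0), (0, 0, 1, 1, 0))

Converting to the ω-basis (c_i = row i of M dotted with v = (-830, -633, -3610, 592, -600)):
  c_1 = (2)·(-830) + (3)·(-633) + (-1)·(-3610) + 3·592 + (3)·(-600) = 27
  c_2 = (5)·(-830) + (18)·(-633) + (-3)·(-3610) + 9·592 + (1)·(-600) = 14
  c_3 = (0)·(-830) + (-1)·(-633) + (0)·(-3610) + 0·592 + (1)·(-600) = 33
  c_4 = (-10)·(-830) + (-38)·(-633) + (6)·(-3610) + (-19)·(592) + (-1)·(-600) = 46
  c_5 = (-2)·(-830) + (-5)·(-633) + (2)·(-3610) + 0·592 + (-4)·(-600) = 5
Expand coordinatewise in base 2:
  c_1 = 27 = 1·2^0 + 1·2^1 + 0·2^2 + 1·2^3 + 1·2^4
  c_2 = 14 = 0·2^0 + 1·2^1 + 1·2^2 + 1·2^3
  c_3 = 33 = 1·2^0 + 0·2^1 + 0·2^2 + 0·2^3 + 0·2^4 + 1·2^5
  c_4 = 46 = 0·2^0 + 1·2^1 + 1·2^2 + 1·2^3 + 0·2^4 + 1·2^5
  c_5 = 5 = 1·2^0 + 0·2^1 + 1·2^2
p-restricted factor λ_0 = (1, 0, 1, 0, 1)
p-restricted factor λ_1 = (1, 1, 0, 1, 0)
p-restricted factor λ_2 = (0, 1, 0, 1, 1)
p-restricted factor λ_3 = (1, 1, 0, 1, 0)
p-restricted factor λ_4 = (1, 0, 0, 0, 0)
p-restricted factor λ_5 = (0, 0, 1, 1, 0)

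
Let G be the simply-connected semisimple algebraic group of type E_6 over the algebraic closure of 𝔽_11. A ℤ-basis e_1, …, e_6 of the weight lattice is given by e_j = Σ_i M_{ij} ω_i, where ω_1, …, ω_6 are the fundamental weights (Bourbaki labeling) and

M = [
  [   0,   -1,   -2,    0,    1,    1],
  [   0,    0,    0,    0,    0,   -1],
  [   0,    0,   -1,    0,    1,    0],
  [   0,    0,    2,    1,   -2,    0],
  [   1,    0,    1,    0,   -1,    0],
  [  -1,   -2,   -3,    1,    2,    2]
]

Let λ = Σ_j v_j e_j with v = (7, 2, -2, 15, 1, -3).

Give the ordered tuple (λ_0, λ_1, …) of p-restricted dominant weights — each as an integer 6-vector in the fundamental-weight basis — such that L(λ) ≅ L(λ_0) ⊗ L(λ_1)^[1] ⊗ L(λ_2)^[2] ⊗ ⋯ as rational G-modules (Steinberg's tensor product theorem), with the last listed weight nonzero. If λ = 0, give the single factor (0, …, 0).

Compute c_i = Σ_j M_{ij} v_j with v = (7, 2, -2, 15, 1, -3):
  c_1 = 0*7 + -1*2 + -2*-2 + 0*15 + 1*1 + 1*-3 = 0
  c_2 = 0*7 + 0*2 + 0*-2 + 0*15 + 0*1 + -1*-3 = 3
  c_3 = 0*7 + 0*2 + -1*-2 + 0*15 + 1*1 + 0*-3 = 3
  c_4 = 0*7 + 0*2 + 2*-2 + 1*15 + -2*1 + 0*-3 = 9
  c_5 = 1*7 + 0*2 + 1*-2 + 0*15 + -1*1 + 0*-3 = 4
  c_6 = -1*7 + -2*2 + -3*-2 + 1*15 + 2*1 + 2*-3 = 6
Writing each c_i in base p = 11:
  c_1 = 0
  c_2 = 3 = 3·11^0
  c_3 = 3 = 3·11^0
  c_4 = 9 = 9·11^0
  c_5 = 4 = 4·11^0
  c_6 = 6 = 6·11^0
Factor λ_0 = (0, 3, 3, 9, 4, 6)

((0, 3, 3, 9, 4, 6),)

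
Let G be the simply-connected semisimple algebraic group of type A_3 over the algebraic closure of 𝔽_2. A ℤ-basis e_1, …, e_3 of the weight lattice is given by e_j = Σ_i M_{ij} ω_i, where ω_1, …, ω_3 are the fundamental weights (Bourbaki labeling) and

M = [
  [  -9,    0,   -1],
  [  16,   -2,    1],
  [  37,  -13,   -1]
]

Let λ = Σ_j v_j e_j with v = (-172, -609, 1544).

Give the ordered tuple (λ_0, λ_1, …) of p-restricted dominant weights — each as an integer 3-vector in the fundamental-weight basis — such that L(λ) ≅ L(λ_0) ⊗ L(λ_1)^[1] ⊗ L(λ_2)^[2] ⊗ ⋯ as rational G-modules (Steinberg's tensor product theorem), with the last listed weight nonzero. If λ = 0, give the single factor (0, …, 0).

Compute c_i = Σ_j M_{ij} v_j with v = (-172, -609, 1544):
  c_1 = (-9)·(-172) + (0)·(-609) + (-1)·(1544) = 4
  c_2 = (16)·(-172) + (-2)·(-609) + 1·1544 = 10
  c_3 = (37)·(-172) + (-13)·(-609) + (-1)·(1544) = 9
Base-2 expansion of each c_i:
  c_1 = 4 = 0·2^0 + 0·2^1 + 1·2^2
  c_2 = 10 = 0·2^0 + 1·2^1 + 0·2^2 + 1·2^3
  c_3 = 9 = 1·2^0 + 0·2^1 + 0·2^2 + 1·2^3
Factor λ_0 = (0, 0, 1)
Factor λ_1 = (0, 1, 0)
Factor λ_2 = (1, 0, 0)
Factor λ_3 = (0, 1, 1)

((0, 0, 1), (0, 1, 0), (1, 0, 0), (0, 1, 1))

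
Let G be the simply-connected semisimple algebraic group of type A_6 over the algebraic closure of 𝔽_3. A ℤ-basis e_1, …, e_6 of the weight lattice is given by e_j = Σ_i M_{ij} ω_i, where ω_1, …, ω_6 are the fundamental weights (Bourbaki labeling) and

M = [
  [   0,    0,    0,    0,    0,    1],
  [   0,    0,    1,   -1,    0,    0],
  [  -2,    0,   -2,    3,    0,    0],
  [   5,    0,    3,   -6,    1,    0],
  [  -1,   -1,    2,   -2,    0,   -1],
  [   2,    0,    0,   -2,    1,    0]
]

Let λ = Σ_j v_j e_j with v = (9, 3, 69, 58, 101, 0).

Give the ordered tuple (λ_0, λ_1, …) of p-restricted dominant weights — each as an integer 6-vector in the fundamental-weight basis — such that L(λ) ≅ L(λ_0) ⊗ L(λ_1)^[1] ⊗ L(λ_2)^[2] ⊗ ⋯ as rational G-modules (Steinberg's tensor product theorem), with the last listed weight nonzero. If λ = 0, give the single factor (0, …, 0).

((0, 2, 0, 2, 1, 0), (0, 0, 0, 1, 0, 1), (0, 1, 2, 0, 1, 0))

Compute c_i = Σ_j M_{ij} v_j with v = (9, 3, 69, 58, 101, 0):
  c_1 = 0*9 + 0*3 + 0*69 + 0*58 + 0*101 + 1*0 = 0
  c_2 = 0*9 + 0*3 + 1*69 + -1*58 + 0*101 + 0*0 = 11
  c_3 = -2*9 + 0*3 + -2*69 + 3*58 + 0*101 + 0*0 = 18
  c_4 = 5*9 + 0*3 + 3*69 + -6*58 + 1*101 + 0*0 = 5
  c_5 = -1*9 + -1*3 + 2*69 + -2*58 + 0*101 + -1*0 = 10
  c_6 = 2*9 + 0*3 + 0*69 + -2*58 + 1*101 + 0*0 = 3
Expand coordinatewise in base 3:
  c_1 = 0
  c_2 = 11 = 2·3^0 + 0·3^1 + 1·3^2
  c_3 = 18 = 0·3^0 + 0·3^1 + 2·3^2
  c_4 = 5 = 2·3^0 + 1·3^1
  c_5 = 10 = 1·3^0 + 0·3^1 + 1·3^2
  c_6 = 3 = 0·3^0 + 1·3^1
p-restricted factor λ_0 = (0, 2, 0, 2, 1, 0)
p-restricted factor λ_1 = (0, 0, 0, 1, 0, 1)
p-restricted factor λ_2 = (0, 1, 2, 0, 1, 0)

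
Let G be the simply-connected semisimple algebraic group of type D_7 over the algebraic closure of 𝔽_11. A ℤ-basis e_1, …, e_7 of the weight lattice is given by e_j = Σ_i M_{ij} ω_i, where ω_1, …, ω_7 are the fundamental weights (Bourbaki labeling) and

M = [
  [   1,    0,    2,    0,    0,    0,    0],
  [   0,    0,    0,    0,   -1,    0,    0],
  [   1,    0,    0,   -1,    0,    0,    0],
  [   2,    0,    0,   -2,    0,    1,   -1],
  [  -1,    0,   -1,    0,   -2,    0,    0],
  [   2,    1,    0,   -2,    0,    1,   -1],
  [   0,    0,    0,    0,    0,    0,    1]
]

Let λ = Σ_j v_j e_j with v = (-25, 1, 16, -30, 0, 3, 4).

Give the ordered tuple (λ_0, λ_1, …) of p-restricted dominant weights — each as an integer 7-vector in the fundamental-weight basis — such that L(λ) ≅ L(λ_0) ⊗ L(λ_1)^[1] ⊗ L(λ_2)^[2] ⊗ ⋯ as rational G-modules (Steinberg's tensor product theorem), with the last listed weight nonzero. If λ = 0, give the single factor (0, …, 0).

((7, 0, 5, 9, 9, 10, 4),)

ω-coordinates c = M·v, v = (-25, 1, 16, -30, 0, 3, 4):
  c_1 = (1)·(-25) + 0·1 + 2·16 + (0)·(-30) + 0·0 + 0·3 + 0·4 = 7
  c_2 = (0)·(-25) + 0·1 + 0·16 + (0)·(-30) + (-1)·(0) + 0·3 + 0·4 = 0
  c_3 = (1)·(-25) + 0·1 + 0·16 + (-1)·(-30) + 0·0 + 0·3 + 0·4 = 5
  c_4 = (2)·(-25) + 0·1 + 0·16 + (-2)·(-30) + 0·0 + 1·3 + (-1)·(4) = 9
  c_5 = (-1)·(-25) + 0·1 + (-1)·(16) + (0)·(-30) + (-2)·(0) + 0·3 + 0·4 = 9
  c_6 = (2)·(-25) + 1·1 + 0·16 + (-2)·(-30) + 0·0 + 1·3 + (-1)·(4) = 10
  c_7 = (0)·(-25) + 0·1 + 0·16 + (0)·(-30) + 0·0 + 0·3 + 1·4 = 4
Base-11 expansion of each c_i:
  c_1 = 7 = 7·11^0
  c_2 = 0
  c_3 = 5 = 5·11^0
  c_4 = 9 = 9·11^0
  c_5 = 9 = 9·11^0
  c_6 = 10 = 10·11^0
  c_7 = 4 = 4·11^0
p-restricted factor λ_0 = (7, 0, 5, 9, 9, 10, 4)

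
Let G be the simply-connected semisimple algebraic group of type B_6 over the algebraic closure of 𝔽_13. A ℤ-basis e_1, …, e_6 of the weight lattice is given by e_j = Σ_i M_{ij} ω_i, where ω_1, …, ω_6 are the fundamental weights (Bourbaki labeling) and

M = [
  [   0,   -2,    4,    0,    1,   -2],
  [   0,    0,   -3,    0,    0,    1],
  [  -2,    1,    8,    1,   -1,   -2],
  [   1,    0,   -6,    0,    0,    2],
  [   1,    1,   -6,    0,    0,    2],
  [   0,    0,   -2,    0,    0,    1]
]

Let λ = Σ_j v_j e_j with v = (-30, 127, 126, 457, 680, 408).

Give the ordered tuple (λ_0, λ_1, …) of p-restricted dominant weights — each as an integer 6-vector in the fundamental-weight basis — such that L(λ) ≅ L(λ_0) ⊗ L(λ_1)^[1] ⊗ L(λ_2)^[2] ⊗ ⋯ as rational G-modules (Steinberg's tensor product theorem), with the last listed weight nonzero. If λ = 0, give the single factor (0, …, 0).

((10, 4, 0, 4, 1, 0), (8, 2, 12, 2, 12, 12))

Converting to the ω-basis (c_i = row i of M dotted with v = (-30, 127, 126, 457, 680, 408)):
  c_1 = (0)·(-30) + (-2)·(127) + (4)·(126) + (0)·(457) + (1)·(680) + (-2)·(408) = 114
  c_2 = (0)·(-30) + (0)·(127) + (-3)·(126) + (0)·(457) + (0)·(680) + (1)·(408) = 30
  c_3 = (-2)·(-30) + (1)·(127) + (8)·(126) + (1)·(457) + (-1)·(680) + (-2)·(408) = 156
  c_4 = (1)·(-30) + (0)·(127) + (-6)·(126) + (0)·(457) + (0)·(680) + (2)·(408) = 30
  c_5 = (1)·(-30) + (1)·(127) + (-6)·(126) + (0)·(457) + (0)·(680) + (2)·(408) = 157
  c_6 = (0)·(-30) + (0)·(127) + (-2)·(126) + (0)·(457) + (0)·(680) + (1)·(408) = 156
Writing each c_i in base p = 13:
  c_1 = 114 = 10·13^0 + 8·13^1
  c_2 = 30 = 4·13^0 + 2·13^1
  c_3 = 156 = 0·13^0 + 12·13^1
  c_4 = 30 = 4·13^0 + 2·13^1
  c_5 = 157 = 1·13^0 + 12·13^1
  c_6 = 156 = 0·13^0 + 12·13^1
λ_0 = (10, 4, 0, 4, 1, 0)
λ_1 = (8, 2, 12, 2, 12, 12)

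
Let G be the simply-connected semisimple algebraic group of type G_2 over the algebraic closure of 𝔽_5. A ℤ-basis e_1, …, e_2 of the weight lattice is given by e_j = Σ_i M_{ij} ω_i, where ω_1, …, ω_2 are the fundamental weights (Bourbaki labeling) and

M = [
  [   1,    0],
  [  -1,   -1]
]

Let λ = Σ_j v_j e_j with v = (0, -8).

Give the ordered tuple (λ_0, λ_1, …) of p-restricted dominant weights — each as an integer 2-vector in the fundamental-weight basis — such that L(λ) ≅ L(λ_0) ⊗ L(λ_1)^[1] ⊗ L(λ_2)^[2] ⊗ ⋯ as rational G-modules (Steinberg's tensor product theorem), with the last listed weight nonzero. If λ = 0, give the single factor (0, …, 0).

Change of basis e → ω: c = M·v where v = (0, -8):
  c_1 = (1)·(0) + (0)·(-8) = 0
  c_2 = (-1)·(0) + (-1)·(-8) = 8
Writing each c_i in base p = 5:
  c_1 = 0
  c_2 = 8 = 3·5^0 + 1·5^1
λ_0 = (0, 3)
λ_1 = (0, 1)

((0, 3), (0, 1))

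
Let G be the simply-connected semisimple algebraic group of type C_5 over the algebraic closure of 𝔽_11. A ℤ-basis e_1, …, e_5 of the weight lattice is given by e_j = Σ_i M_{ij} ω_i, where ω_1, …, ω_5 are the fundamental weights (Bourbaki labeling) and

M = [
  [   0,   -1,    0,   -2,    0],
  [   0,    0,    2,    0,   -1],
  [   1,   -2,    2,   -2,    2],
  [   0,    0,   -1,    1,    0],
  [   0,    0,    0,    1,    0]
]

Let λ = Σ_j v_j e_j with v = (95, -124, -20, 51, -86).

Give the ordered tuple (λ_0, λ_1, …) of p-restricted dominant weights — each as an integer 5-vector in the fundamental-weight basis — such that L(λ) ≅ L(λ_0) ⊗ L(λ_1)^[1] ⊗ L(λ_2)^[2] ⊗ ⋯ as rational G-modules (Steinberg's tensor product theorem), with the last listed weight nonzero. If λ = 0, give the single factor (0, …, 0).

((0, 2, 7, 5, 7), (2, 4, 2, 6, 4))

ω-coordinates c = M·v, v = (95, -124, -20, 51, -86):
  c_1 = 0*95 + -1*-124 + 0*-20 + -2*51 + 0*-86 = 22
  c_2 = 0*95 + 0*-124 + 2*-20 + 0*51 + -1*-86 = 46
  c_3 = 1*95 + -2*-124 + 2*-20 + -2*51 + 2*-86 = 29
  c_4 = 0*95 + 0*-124 + -1*-20 + 1*51 + 0*-86 = 71
  c_5 = 0*95 + 0*-124 + 0*-20 + 1*51 + 0*-86 = 51
Base-11 expansion of each c_i:
  c_1 = 22 = 0·11^0 + 2·11^1
  c_2 = 46 = 2·11^0 + 4·11^1
  c_3 = 29 = 7·11^0 + 2·11^1
  c_4 = 71 = 5·11^0 + 6·11^1
  c_5 = 51 = 7·11^0 + 4·11^1
p-restricted factor λ_0 = (0, 2, 7, 5, 7)
p-restricted factor λ_1 = (2, 4, 2, 6, 4)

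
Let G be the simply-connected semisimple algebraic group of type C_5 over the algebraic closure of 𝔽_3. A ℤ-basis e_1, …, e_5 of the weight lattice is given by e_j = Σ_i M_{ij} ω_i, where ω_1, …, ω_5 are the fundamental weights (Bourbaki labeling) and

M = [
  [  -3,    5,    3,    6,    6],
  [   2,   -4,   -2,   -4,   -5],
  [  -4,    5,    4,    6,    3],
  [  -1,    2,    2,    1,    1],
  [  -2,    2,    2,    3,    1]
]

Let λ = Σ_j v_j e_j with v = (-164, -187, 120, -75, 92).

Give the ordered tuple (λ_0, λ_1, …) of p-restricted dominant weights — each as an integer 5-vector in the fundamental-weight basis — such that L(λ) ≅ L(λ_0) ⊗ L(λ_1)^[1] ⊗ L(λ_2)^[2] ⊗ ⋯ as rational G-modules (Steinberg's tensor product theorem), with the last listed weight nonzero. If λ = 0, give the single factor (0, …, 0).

((1, 2, 0, 2, 1), (0, 0, 0, 0, 2), (2, 2, 0, 2, 0), (0, 0, 1, 1, 2))

ω-coordinates c = M·v, v = (-164, -187, 120, -75, 92):
  c_1 = (-3)·(-164) + (5)·(-187) + 3·120 + (6)·(-75) + 6·92 = 19
  c_2 = (2)·(-164) + (-4)·(-187) + (-2)·(120) + (-4)·(-75) + (-5)·(92) = 20
  c_3 = (-4)·(-164) + (5)·(-187) + 4·120 + (6)·(-75) + 3·92 = 27
  c_4 = (-1)·(-164) + (2)·(-187) + 2·120 + (1)·(-75) + 1·92 = 47
  c_5 = (-2)·(-164) + (2)·(-187) + 2·120 + (3)·(-75) + 1·92 = 61
Writing each c_i in base p = 3:
  c_1 = 19 = 1·3^0 + 0·3^1 + 2·3^2
  c_2 = 20 = 2·3^0 + 0·3^1 + 2·3^2
  c_3 = 27 = 0·3^0 + 0·3^1 + 0·3^2 + 1·3^3
  c_4 = 47 = 2·3^0 + 0·3^1 + 2·3^2 + 1·3^3
  c_5 = 61 = 1·3^0 + 2·3^1 + 0·3^2 + 2·3^3
Factor λ_0 = (1, 2, 0, 2, 1)
Factor λ_1 = (0, 0, 0, 0, 2)
Factor λ_2 = (2, 2, 0, 2, 0)
Factor λ_3 = (0, 0, 1, 1, 2)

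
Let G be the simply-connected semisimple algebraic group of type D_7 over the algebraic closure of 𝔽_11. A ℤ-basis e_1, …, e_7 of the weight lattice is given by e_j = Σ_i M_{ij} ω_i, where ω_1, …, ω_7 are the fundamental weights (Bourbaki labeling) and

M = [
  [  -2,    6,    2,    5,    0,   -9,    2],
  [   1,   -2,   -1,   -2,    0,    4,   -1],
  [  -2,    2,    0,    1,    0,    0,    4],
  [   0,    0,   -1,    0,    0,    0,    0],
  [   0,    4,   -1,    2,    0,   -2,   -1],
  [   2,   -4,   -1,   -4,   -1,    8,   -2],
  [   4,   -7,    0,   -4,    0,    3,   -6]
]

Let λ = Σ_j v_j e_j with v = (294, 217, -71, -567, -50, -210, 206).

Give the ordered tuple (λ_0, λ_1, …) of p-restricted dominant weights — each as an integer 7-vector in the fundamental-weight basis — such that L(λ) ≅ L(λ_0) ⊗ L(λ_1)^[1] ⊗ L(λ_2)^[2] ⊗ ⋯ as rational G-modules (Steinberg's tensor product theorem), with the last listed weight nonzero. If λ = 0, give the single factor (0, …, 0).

((6, 8, 4, 5, 8, 6, 4), (3, 1, 9, 6, 1, 1, 5))

In the fundamental-weight basis, λ has coordinates c = M·v (v = (294, 217, -71, -567, -50, -210, 206)):
  c_1 = (-2)·(294) + 6·217 + (2)·(-71) + (5)·(-567) + (0)·(-50) + (-9)·(-210) + 2·206 = 39
  c_2 = 1·294 + (-2)·(217) + (-1)·(-71) + (-2)·(-567) + (0)·(-50) + (4)·(-210) + (-1)·(206) = 19
  c_3 = (-2)·(294) + 2·217 + (0)·(-71) + (1)·(-567) + (0)·(-50) + (0)·(-210) + 4·206 = 103
  c_4 = 0·294 + 0·217 + (-1)·(-71) + (0)·(-567) + (0)·(-50) + (0)·(-210) + 0·206 = 71
  c_5 = 0·294 + 4·217 + (-1)·(-71) + (2)·(-567) + (0)·(-50) + (-2)·(-210) + (-1)·(206) = 19
  c_6 = 2·294 + (-4)·(217) + (-1)·(-71) + (-4)·(-567) + (-1)·(-50) + (8)·(-210) + (-2)·(206) = 17
  c_7 = 4·294 + (-7)·(217) + (0)·(-71) + (-4)·(-567) + (0)·(-50) + (3)·(-210) + (-6)·(206) = 59
Base-11 expansion of each c_i:
  c_1 = 39 = 6·11^0 + 3·11^1
  c_2 = 19 = 8·11^0 + 1·11^1
  c_3 = 103 = 4·11^0 + 9·11^1
  c_4 = 71 = 5·11^0 + 6·11^1
  c_5 = 19 = 8·11^0 + 1·11^1
  c_6 = 17 = 6·11^0 + 1·11^1
  c_7 = 59 = 4·11^0 + 5·11^1
p-restricted factor λ_0 = (6, 8, 4, 5, 8, 6, 4)
p-restricted factor λ_1 = (3, 1, 9, 6, 1, 1, 5)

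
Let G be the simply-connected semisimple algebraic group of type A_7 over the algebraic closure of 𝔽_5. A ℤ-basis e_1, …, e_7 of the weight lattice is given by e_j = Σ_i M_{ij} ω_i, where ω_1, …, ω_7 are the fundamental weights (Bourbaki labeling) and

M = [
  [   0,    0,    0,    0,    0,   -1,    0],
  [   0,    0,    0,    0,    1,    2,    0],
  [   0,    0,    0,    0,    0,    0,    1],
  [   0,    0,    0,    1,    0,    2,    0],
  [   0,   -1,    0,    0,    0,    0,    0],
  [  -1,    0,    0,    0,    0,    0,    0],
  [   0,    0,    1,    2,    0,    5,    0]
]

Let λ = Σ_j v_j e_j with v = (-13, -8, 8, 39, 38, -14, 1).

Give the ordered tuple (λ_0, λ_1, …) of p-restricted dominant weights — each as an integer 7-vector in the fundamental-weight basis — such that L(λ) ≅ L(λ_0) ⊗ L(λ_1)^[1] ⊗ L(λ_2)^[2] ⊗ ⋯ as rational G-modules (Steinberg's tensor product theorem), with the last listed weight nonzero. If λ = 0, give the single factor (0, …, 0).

Change of basis e → ω: c = M·v where v = (-13, -8, 8, 39, 38, -14, 1):
  c_1 = 0*-13 + 0*-8 + 0*8 + 0*39 + 0*38 + -1*-14 + 0*1 = 14
  c_2 = 0*-13 + 0*-8 + 0*8 + 0*39 + 1*38 + 2*-14 + 0*1 = 10
  c_3 = 0*-13 + 0*-8 + 0*8 + 0*39 + 0*38 + 0*-14 + 1*1 = 1
  c_4 = 0*-13 + 0*-8 + 0*8 + 1*39 + 0*38 + 2*-14 + 0*1 = 11
  c_5 = 0*-13 + -1*-8 + 0*8 + 0*39 + 0*38 + 0*-14 + 0*1 = 8
  c_6 = -1*-13 + 0*-8 + 0*8 + 0*39 + 0*38 + 0*-14 + 0*1 = 13
  c_7 = 0*-13 + 0*-8 + 1*8 + 2*39 + 0*38 + 5*-14 + 0*1 = 16
Writing each c_i in base p = 5:
  c_1 = 14 = 4·5^0 + 2·5^1
  c_2 = 10 = 0·5^0 + 2·5^1
  c_3 = 1 = 1·5^0
  c_4 = 11 = 1·5^0 + 2·5^1
  c_5 = 8 = 3·5^0 + 1·5^1
  c_6 = 13 = 3·5^0 + 2·5^1
  c_7 = 16 = 1·5^0 + 3·5^1
Factor λ_0 = (4, 0, 1, 1, 3, 3, 1)
Factor λ_1 = (2, 2, 0, 2, 1, 2, 3)

((4, 0, 1, 1, 3, 3, 1), (2, 2, 0, 2, 1, 2, 3))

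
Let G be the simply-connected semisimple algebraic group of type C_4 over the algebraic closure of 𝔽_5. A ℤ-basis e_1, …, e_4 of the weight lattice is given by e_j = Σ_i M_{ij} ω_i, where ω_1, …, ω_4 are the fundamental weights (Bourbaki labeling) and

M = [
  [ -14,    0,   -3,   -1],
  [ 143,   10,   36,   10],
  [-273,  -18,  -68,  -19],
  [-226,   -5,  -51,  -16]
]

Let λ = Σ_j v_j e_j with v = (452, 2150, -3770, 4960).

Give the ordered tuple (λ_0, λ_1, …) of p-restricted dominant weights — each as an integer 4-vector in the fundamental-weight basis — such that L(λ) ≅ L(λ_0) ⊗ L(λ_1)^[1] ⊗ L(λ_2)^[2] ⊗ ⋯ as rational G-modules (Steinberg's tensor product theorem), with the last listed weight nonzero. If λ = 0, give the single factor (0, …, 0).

ω-coordinates c = M·v, v = (452, 2150, -3770, 4960):
  c_1 = (-14)·(452) + 0·2150 + (-3)·(-3770) + (-1)·(4960) = 22
  c_2 = 143·452 + 10·2150 + (36)·(-3770) + 10·4960 = 16
  c_3 = (-273)·(452) + (-18)·(2150) + (-68)·(-3770) + (-19)·(4960) = 24
  c_4 = (-226)·(452) + (-5)·(2150) + (-51)·(-3770) + (-16)·(4960) = 8
Base-5 expansion of each c_i:
  c_1 = 22 = 2·5^0 + 4·5^1
  c_2 = 16 = 1·5^0 + 3·5^1
  c_3 = 24 = 4·5^0 + 4·5^1
  c_4 = 8 = 3·5^0 + 1·5^1
Factor λ_0 = (2, 1, 4, 3)
Factor λ_1 = (4, 3, 4, 1)

((2, 1, 4, 3), (4, 3, 4, 1))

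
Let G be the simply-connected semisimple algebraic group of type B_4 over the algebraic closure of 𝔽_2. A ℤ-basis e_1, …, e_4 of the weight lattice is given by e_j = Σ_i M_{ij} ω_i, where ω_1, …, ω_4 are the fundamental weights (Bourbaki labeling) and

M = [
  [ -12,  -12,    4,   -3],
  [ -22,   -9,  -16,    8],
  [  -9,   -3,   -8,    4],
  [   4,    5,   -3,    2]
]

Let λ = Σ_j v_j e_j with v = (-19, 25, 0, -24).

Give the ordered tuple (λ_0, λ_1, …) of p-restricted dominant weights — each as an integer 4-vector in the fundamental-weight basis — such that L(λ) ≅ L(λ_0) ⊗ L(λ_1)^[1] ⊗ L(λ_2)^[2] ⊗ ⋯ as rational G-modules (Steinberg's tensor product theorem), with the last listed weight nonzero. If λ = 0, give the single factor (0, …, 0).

((0, 1, 0, 1),)

ω-coordinates c = M·v, v = (-19, 25, 0, -24):
  c_1 = -12*-19 + -12*25 + 4*0 + -3*-24 = 0
  c_2 = -22*-19 + -9*25 + -16*0 + 8*-24 = 1
  c_3 = -9*-19 + -3*25 + -8*0 + 4*-24 = 0
  c_4 = 4*-19 + 5*25 + -3*0 + 2*-24 = 1
Writing each c_i in base p = 2:
  c_1 = 0
  c_2 = 1 = 1·2^0
  c_3 = 0
  c_4 = 1 = 1·2^0
λ_0 = (0, 1, 0, 1)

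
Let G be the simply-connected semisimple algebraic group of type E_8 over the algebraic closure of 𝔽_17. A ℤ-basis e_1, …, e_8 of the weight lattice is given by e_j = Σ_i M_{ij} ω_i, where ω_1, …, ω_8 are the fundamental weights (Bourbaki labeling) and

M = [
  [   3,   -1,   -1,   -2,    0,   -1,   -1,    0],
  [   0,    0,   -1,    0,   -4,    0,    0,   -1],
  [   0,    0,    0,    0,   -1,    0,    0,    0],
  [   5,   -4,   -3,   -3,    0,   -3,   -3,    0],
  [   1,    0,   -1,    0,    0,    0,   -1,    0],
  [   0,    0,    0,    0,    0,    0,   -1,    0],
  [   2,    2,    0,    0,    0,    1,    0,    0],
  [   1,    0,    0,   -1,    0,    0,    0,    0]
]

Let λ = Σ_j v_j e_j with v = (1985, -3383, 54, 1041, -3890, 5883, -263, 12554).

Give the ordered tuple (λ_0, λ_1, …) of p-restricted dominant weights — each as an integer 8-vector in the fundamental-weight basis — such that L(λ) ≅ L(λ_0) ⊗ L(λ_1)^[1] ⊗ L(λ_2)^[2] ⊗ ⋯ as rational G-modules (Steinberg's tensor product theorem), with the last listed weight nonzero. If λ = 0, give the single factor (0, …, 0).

((1, 11, 14, 14, 1, 8, 10, 9), (8, 3, 7, 7, 10, 15, 11, 4), (5, 10, 13, 11, 7, 0, 10, 3))

Compute c_i = Σ_j M_{ij} v_j with v = (1985, -3383, 54, 1041, -3890, 5883, -263, 12554):
  c_1 = 3*1985 + -1*-3383 + -1*54 + -2*1041 + 0*-3890 + -1*5883 + -1*-263 + 0*12554 = 1582
  c_2 = 0*1985 + 0*-3383 + -1*54 + 0*1041 + -4*-3890 + 0*5883 + 0*-263 + -1*12554 = 2952
  c_3 = 0*1985 + 0*-3383 + 0*54 + 0*1041 + -1*-3890 + 0*5883 + 0*-263 + 0*12554 = 3890
  c_4 = 5*1985 + -4*-3383 + -3*54 + -3*1041 + 0*-3890 + -3*5883 + -3*-263 + 0*12554 = 3312
  c_5 = 1*1985 + 0*-3383 + -1*54 + 0*1041 + 0*-3890 + 0*5883 + -1*-263 + 0*12554 = 2194
  c_6 = 0*1985 + 0*-3383 + 0*54 + 0*1041 + 0*-3890 + 0*5883 + -1*-263 + 0*12554 = 263
  c_7 = 2*1985 + 2*-3383 + 0*54 + 0*1041 + 0*-3890 + 1*5883 + 0*-263 + 0*12554 = 3087
  c_8 = 1*1985 + 0*-3383 + 0*54 + -1*1041 + 0*-3890 + 0*5883 + 0*-263 + 0*12554 = 944
p = 17; digits c_i = Σ_j d_{ij}·17^j, 0 ≤ d_{ij} < 17:
  c_1 = 1582 = 1·17^0 + 8·17^1 + 5·17^2
  c_2 = 2952 = 11·17^0 + 3·17^1 + 10·17^2
  c_3 = 3890 = 14·17^0 + 7·17^1 + 13·17^2
  c_4 = 3312 = 14·17^0 + 7·17^1 + 11·17^2
  c_5 = 2194 = 1·17^0 + 10·17^1 + 7·17^2
  c_6 = 263 = 8·17^0 + 15·17^1
  c_7 = 3087 = 10·17^0 + 11·17^1 + 10·17^2
  c_8 = 944 = 9·17^0 + 4·17^1 + 3·17^2
λ_0 = (1, 11, 14, 14, 1, 8, 10, 9)
λ_1 = (8, 3, 7, 7, 10, 15, 11, 4)
λ_2 = (5, 10, 13, 11, 7, 0, 10, 3)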